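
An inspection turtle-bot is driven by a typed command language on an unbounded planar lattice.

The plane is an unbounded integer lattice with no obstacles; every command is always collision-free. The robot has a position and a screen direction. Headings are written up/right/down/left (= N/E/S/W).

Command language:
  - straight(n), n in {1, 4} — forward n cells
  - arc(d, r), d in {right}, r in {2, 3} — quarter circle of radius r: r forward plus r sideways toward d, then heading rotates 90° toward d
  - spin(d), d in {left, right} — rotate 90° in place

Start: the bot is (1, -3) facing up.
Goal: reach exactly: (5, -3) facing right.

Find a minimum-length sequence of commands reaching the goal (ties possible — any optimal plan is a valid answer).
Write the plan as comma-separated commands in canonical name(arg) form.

spin(right), straight(4)

begin: (1, -3) facing up
step 1 (spin(right)): (1, -3) facing right
step 2 (straight(4)): (5, -3) facing right
no 1-step plan works, so 2 is optimal.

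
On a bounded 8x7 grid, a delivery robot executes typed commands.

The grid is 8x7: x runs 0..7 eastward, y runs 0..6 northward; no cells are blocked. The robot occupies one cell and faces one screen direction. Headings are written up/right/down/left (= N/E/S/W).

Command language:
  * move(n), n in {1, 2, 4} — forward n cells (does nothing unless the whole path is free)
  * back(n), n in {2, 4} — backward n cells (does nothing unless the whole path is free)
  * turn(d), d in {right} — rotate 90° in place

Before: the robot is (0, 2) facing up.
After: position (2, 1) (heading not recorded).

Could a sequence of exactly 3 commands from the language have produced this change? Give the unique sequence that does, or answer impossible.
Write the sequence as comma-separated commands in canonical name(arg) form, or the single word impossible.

impossible

every 3-command combo misses the target.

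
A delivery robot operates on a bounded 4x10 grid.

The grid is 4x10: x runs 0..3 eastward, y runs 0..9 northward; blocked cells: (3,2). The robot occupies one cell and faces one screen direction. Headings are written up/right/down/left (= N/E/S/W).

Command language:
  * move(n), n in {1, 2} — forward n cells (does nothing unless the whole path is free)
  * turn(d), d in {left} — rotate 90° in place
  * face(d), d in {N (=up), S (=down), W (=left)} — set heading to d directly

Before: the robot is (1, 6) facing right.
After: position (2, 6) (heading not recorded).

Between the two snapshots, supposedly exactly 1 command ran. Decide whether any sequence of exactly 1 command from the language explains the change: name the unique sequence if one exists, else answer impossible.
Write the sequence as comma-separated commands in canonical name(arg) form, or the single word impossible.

t0: (1, 6) facing right
[1] after move(1): (2, 6) facing right
no other 1-command option fits: unique.

move(1)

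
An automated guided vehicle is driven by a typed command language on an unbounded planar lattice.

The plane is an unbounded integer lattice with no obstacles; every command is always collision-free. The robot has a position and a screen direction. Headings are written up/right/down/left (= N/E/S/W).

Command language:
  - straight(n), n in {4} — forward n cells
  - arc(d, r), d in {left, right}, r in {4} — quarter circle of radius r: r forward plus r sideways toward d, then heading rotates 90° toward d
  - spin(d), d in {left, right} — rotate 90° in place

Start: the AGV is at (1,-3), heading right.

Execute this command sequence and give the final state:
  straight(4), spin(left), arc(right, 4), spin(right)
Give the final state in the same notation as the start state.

at (9,1), heading down

from: at (1,-3), heading right
step 1 (straight(4)): at (5,-3), heading right
step 2 (spin(left)): at (5,-3), heading up
step 3 (arc(right, 4)): at (9,1), heading right
step 4 (spin(right)): at (9,1), heading down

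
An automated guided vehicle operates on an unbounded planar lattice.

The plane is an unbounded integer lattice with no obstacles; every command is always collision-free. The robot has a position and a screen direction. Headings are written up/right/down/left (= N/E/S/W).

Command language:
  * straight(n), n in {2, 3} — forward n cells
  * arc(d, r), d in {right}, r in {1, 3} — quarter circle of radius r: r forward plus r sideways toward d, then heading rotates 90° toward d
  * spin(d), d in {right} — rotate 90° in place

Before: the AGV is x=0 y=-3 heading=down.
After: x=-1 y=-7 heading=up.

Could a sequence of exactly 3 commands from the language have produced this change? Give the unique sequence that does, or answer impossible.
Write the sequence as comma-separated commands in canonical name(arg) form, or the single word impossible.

straight(3), arc(right, 1), spin(right)

key: running spin(right) before straight(3) would end elsewhere — order is forced
from: x=0 y=-3 heading=down
t=1 straight(3) ⇒ x=0 y=-6 heading=down
t=2 arc(right, 1) ⇒ x=-1 y=-7 heading=left
t=3 spin(right) ⇒ x=-1 y=-7 heading=up
no rival 3-sequence matches.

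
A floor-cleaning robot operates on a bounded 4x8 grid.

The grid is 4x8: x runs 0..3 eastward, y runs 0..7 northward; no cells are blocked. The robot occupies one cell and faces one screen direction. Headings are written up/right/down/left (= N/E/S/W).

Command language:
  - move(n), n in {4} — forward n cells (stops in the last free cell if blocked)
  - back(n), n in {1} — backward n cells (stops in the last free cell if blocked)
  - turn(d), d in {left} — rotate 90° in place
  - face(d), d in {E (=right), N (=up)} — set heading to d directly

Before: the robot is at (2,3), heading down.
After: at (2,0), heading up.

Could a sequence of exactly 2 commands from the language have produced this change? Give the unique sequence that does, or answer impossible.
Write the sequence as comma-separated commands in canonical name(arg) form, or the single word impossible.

key: position moved to (2,0) AND the heading swung to N — translation plus rotation needed
from: at (2,3), heading down
1. move(4) → at (2,0), heading down
2. face(N) → at (2,0), heading up
no rival 2-sequence matches.

move(4), face(N)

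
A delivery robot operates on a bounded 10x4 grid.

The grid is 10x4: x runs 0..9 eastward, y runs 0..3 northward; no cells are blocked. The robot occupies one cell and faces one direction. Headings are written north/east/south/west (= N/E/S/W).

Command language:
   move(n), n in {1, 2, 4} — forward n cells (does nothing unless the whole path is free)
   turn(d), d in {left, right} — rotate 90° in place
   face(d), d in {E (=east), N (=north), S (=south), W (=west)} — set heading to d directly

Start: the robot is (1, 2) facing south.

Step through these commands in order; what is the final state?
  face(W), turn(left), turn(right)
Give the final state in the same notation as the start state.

(1, 2) facing west

initial: (1, 2) facing south
[1] after face(W): (1, 2) facing west
[2] after turn(left): (1, 2) facing south
[3] after turn(right): (1, 2) facing west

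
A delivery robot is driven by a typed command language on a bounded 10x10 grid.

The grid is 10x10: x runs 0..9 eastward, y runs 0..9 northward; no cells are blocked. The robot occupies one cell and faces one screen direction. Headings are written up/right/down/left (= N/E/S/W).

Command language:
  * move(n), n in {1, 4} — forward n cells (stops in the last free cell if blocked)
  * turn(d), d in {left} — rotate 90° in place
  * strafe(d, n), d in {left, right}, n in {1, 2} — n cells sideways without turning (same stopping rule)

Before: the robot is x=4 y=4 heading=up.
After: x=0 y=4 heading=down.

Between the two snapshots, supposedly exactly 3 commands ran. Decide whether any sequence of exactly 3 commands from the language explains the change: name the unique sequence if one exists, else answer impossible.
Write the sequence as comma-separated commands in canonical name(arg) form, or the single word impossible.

key: cell and facing (now S) both changed — the 3 commands mix motion and turning
begin: x=4 y=4 heading=up
step 1 (turn(left)): x=4 y=4 heading=left
step 2 (move(4)): x=0 y=4 heading=left
step 3 (turn(left)): x=0 y=4 heading=down
no rival 3-sequence matches.

turn(left), move(4), turn(left)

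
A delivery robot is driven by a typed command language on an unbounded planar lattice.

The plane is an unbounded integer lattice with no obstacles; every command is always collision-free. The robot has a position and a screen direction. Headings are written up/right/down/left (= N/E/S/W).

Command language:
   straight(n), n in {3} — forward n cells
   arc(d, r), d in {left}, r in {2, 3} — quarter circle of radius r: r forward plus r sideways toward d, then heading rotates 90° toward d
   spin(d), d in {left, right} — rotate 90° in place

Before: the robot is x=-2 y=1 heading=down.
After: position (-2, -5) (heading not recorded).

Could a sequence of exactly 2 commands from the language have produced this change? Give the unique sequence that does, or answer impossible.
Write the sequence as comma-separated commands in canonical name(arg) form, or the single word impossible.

straight(3), straight(3)

from: x=-2 y=1 heading=down
[1] after straight(3): x=-2 y=-2 heading=down
[2] after straight(3): x=-2 y=-5 heading=down
no rival 2-sequence matches.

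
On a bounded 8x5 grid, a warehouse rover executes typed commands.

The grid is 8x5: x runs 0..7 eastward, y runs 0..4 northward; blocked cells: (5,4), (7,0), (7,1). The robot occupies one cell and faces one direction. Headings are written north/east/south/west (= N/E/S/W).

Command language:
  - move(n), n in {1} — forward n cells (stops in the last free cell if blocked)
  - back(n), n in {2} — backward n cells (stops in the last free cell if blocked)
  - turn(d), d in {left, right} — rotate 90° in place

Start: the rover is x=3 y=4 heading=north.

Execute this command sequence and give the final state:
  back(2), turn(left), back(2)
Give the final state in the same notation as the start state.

x=5 y=2 heading=west

start: x=3 y=4 heading=north
t=1 back(2) ⇒ x=3 y=2 heading=north
t=2 turn(left) ⇒ x=3 y=2 heading=west
t=3 back(2) ⇒ x=5 y=2 heading=west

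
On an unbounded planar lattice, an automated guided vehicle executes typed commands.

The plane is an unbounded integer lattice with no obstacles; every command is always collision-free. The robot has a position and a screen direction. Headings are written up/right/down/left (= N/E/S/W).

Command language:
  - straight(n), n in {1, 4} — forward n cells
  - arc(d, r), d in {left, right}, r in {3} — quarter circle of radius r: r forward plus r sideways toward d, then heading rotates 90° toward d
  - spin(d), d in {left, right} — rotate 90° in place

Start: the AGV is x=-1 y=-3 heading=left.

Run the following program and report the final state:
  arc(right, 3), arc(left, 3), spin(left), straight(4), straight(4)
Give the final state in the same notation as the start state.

x=-7 y=-5 heading=down

t0: x=-1 y=-3 heading=left
[1] after arc(right, 3): x=-4 y=0 heading=up
[2] after arc(left, 3): x=-7 y=3 heading=left
[3] after spin(left): x=-7 y=3 heading=down
[4] after straight(4): x=-7 y=-1 heading=down
[5] after straight(4): x=-7 y=-5 heading=down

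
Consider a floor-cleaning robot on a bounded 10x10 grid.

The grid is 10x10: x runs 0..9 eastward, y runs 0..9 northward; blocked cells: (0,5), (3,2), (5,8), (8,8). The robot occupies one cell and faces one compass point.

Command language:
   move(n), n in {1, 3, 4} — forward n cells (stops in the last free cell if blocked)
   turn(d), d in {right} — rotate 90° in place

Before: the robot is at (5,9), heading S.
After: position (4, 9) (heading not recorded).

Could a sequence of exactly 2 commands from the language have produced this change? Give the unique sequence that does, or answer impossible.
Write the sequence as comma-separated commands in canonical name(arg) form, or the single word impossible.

turn(right), move(1)

key: order matters: swapping turn(right) and move(1) lands elsewhere
t0: at (5,9), heading S
1. turn(right) → at (5,9), heading W
2. move(1) → at (4,9), heading W
all 16 alternatives checked — unique.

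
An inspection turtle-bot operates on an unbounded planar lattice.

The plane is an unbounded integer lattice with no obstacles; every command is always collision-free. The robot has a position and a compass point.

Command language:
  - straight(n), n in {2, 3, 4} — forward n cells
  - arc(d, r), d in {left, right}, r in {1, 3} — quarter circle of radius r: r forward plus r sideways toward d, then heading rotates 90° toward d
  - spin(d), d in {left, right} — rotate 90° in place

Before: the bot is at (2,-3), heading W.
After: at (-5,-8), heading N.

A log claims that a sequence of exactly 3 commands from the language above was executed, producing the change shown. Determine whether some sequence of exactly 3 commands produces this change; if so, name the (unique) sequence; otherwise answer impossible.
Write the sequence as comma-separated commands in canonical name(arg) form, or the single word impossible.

arc(left, 3), arc(right, 3), arc(right, 1)

key: running arc(right, 1) before arc(left, 3) would end elsewhere — order is forced
begin: at (2,-3), heading W
t=1 arc(left, 3) ⇒ at (-1,-6), heading S
t=2 arc(right, 3) ⇒ at (-4,-9), heading W
t=3 arc(right, 1) ⇒ at (-5,-8), heading N
uniquely the one of 729 3-step routes that fits.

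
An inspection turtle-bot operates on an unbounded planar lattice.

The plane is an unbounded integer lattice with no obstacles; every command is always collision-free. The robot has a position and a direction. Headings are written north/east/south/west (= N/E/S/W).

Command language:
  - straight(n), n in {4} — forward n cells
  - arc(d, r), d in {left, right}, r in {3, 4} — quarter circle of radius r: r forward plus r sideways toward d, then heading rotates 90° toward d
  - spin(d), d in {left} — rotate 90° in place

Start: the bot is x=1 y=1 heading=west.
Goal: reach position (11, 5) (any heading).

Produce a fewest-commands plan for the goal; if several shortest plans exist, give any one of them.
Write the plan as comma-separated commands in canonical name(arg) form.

spin(left), arc(left, 3), arc(left, 3), arc(right, 4)

t0: x=1 y=1 heading=west
[1] after spin(left): x=1 y=1 heading=south
[2] after arc(left, 3): x=4 y=-2 heading=east
[3] after arc(left, 3): x=7 y=1 heading=north
[4] after arc(right, 4): x=11 y=5 heading=east
nothing shorter than 4 reaches the goal.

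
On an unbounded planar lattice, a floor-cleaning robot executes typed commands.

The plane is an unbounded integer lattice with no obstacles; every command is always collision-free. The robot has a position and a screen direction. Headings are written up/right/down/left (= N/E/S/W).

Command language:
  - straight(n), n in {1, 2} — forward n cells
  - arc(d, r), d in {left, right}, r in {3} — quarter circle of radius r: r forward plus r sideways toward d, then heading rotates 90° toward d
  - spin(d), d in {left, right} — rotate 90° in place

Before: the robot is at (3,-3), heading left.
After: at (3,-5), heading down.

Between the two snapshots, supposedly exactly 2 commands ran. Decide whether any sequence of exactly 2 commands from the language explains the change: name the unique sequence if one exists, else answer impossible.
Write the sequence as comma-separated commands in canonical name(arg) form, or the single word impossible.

key: order matters: swapping spin(left) and straight(2) lands elsewhere
initial: at (3,-3), heading left
t=1 spin(left) ⇒ at (3,-3), heading down
t=2 straight(2) ⇒ at (3,-5), heading down
uniquely the one of 36 2-step routes that fits.

spin(left), straight(2)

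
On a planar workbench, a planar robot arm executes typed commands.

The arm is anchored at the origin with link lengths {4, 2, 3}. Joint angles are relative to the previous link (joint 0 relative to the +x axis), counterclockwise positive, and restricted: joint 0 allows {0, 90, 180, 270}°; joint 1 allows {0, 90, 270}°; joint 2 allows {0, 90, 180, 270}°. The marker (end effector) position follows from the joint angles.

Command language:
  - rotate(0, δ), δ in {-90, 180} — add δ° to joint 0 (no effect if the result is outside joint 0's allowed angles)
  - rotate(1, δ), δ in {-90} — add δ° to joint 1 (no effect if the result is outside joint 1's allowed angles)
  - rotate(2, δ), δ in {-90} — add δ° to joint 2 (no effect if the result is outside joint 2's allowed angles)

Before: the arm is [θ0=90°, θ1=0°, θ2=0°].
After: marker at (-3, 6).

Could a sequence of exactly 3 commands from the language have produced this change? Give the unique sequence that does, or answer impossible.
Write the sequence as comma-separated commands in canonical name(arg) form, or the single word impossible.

rotate(2, -90), rotate(2, -90), rotate(2, -90)

start: [θ0=90°, θ1=0°, θ2=0°]
step 1 (rotate(2, -90)): [θ0=90°, θ1=0°, θ2=270°]
step 2 (rotate(2, -90)): [θ0=90°, θ1=0°, θ2=180°]
step 3 (rotate(2, -90)): [θ0=90°, θ1=0°, θ2=90°]
all 64 alternatives checked — unique.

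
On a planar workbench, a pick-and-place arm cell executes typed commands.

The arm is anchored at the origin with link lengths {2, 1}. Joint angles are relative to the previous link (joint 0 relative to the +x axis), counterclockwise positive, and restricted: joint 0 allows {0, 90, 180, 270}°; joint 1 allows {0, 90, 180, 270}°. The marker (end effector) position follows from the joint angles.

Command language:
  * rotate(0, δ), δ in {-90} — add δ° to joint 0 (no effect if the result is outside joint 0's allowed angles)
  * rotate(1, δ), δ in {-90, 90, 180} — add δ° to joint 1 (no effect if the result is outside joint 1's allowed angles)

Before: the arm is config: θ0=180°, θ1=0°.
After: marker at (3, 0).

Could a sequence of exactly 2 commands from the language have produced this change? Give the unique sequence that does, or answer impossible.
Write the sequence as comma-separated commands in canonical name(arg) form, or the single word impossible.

begin: config: θ0=180°, θ1=0°
step 1 (rotate(0, -90)): config: θ0=90°, θ1=0°
step 2 (rotate(0, -90)): config: θ0=0°, θ1=0°
uniquely the one of 16 2-step routes that fits.

rotate(0, -90), rotate(0, -90)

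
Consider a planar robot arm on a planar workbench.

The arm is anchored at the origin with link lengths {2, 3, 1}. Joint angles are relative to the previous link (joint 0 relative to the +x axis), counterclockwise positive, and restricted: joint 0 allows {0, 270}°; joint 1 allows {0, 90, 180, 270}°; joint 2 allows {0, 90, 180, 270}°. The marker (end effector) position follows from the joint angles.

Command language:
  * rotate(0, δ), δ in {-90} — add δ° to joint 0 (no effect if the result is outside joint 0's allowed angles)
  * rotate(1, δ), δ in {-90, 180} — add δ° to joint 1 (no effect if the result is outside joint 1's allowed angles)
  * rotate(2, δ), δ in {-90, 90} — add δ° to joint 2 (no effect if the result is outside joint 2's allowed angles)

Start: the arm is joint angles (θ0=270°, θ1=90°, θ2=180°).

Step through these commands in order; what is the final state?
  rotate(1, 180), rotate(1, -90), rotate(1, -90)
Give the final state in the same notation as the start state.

begin: joint angles (θ0=270°, θ1=90°, θ2=180°)
[1] after rotate(1, 180): joint angles (θ0=270°, θ1=270°, θ2=180°)
[2] after rotate(1, -90): joint angles (θ0=270°, θ1=180°, θ2=180°)
[3] after rotate(1, -90): joint angles (θ0=270°, θ1=90°, θ2=180°)

joint angles (θ0=270°, θ1=90°, θ2=180°)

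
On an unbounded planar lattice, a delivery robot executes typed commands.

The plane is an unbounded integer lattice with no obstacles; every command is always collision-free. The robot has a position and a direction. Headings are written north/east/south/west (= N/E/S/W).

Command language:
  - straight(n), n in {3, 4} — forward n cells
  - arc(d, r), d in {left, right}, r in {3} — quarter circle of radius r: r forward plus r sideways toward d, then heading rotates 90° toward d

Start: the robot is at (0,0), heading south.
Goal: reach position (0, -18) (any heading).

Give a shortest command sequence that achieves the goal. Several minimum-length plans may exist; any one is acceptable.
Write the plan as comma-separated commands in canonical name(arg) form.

from: at (0,0), heading south
[1] after straight(3): at (0,-3), heading south
[2] after straight(3): at (0,-6), heading south
[3] after straight(4): at (0,-10), heading south
[4] after straight(4): at (0,-14), heading south
[5] after straight(4): at (0,-18), heading south
minimal: 5 command(s), checked below 5.

straight(3), straight(3), straight(4), straight(4), straight(4)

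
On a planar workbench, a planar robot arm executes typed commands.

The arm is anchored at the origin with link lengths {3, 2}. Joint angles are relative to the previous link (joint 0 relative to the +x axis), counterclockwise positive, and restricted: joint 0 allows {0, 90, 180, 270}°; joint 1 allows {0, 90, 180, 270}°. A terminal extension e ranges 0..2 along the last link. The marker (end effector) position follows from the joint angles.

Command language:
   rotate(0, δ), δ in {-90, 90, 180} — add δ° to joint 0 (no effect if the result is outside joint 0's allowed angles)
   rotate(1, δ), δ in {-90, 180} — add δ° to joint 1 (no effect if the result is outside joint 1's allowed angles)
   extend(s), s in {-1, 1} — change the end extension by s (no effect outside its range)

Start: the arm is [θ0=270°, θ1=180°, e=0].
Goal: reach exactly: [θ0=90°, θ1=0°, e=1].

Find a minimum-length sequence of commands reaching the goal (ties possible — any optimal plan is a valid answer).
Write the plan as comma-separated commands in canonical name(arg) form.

start: [θ0=270°, θ1=180°, e=0]
step 1 (rotate(0, 180)): [θ0=90°, θ1=180°, e=0]
step 2 (extend(1)): [θ0=90°, θ1=180°, e=1]
step 3 (rotate(1, 180)): [θ0=90°, θ1=0°, e=1]
nothing shorter than 3 reaches the goal.

rotate(0, 180), extend(1), rotate(1, 180)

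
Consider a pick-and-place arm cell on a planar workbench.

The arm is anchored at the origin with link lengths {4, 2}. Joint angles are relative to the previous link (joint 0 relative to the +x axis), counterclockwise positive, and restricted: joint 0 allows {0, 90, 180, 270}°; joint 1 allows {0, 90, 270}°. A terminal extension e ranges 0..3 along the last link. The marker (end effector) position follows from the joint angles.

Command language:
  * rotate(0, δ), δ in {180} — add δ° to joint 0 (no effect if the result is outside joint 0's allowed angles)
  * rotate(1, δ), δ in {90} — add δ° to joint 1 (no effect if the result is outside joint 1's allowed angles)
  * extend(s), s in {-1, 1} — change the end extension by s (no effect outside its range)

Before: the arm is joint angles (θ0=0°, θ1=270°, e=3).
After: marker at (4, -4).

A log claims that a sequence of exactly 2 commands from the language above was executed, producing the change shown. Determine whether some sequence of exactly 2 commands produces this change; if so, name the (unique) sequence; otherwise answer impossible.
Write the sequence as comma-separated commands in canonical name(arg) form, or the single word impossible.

extend(1), extend(-1)

key: running extend(-1) before extend(1) would end elsewhere — order is forced
start: joint angles (θ0=0°, θ1=270°, e=3)
step 1 (extend(1)): joint angles (θ0=0°, θ1=270°, e=3)
step 2 (extend(-1)): joint angles (θ0=0°, θ1=270°, e=2)
uniquely the one of 16 2-step routes that fits.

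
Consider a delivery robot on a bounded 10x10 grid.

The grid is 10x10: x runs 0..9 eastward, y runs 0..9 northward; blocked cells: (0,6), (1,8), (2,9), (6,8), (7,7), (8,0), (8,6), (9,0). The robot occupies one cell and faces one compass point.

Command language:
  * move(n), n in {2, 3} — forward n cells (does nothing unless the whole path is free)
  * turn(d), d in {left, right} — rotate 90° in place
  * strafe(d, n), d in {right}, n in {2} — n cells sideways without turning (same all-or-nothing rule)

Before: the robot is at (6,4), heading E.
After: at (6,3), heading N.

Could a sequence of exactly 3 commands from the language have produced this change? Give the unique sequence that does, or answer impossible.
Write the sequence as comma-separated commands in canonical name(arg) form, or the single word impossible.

impossible

no 3-step route produces this change.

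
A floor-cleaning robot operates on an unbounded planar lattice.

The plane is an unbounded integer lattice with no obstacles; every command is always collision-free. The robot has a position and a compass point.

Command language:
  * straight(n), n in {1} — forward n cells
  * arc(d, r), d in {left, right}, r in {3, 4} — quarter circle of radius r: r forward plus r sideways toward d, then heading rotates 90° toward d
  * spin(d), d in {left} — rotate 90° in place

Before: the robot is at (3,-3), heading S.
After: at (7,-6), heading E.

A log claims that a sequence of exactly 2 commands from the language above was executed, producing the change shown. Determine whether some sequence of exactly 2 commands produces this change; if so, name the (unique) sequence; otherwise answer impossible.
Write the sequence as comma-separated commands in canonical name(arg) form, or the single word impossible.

key: running straight(1) before arc(left, 3) would end elsewhere — order is forced
start: at (3,-3), heading S
1. arc(left, 3) → at (6,-6), heading E
2. straight(1) → at (7,-6), heading E
no other 2-command option fits: unique.

arc(left, 3), straight(1)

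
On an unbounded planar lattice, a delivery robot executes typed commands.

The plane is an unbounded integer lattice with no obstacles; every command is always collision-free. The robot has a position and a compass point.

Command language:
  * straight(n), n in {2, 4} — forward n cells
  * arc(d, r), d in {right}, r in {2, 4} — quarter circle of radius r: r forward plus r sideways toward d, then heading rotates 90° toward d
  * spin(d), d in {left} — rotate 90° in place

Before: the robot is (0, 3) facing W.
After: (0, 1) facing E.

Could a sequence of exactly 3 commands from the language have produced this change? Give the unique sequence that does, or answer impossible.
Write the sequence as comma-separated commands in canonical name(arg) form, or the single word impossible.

spin(left), straight(2), spin(left)

key: cell and facing (now E) both changed — the 3 commands mix motion and turning
from: (0, 3) facing W
[1] after spin(left): (0, 3) facing S
[2] after straight(2): (0, 1) facing S
[3] after spin(left): (0, 1) facing E
all 125 alternatives checked — unique.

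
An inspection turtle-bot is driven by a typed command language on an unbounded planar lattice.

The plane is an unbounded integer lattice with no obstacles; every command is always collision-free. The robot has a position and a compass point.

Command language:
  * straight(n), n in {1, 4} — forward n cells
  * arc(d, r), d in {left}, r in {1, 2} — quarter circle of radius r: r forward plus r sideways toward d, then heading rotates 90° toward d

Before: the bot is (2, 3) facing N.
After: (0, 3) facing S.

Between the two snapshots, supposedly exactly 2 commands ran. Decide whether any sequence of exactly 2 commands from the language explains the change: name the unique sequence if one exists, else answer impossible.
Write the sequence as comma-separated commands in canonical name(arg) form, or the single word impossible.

key: cell and facing (now S) both changed — the 2 commands mix motion and turning
from: (2, 3) facing N
step 1 (arc(left, 1)): (1, 4) facing W
step 2 (arc(left, 1)): (0, 3) facing S
no other 2-command option fits: unique.

arc(left, 1), arc(left, 1)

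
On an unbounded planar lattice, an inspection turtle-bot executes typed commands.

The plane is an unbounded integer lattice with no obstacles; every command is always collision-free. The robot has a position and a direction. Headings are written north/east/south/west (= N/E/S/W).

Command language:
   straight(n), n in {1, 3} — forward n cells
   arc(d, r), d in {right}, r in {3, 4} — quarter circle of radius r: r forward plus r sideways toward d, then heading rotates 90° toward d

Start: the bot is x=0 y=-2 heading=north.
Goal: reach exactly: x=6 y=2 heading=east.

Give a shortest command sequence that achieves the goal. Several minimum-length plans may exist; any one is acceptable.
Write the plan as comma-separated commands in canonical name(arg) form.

straight(1), arc(right, 3), straight(3)

from: x=0 y=-2 heading=north
step 1 (straight(1)): x=0 y=-1 heading=north
step 2 (arc(right, 3)): x=3 y=2 heading=east
step 3 (straight(3)): x=6 y=2 heading=east
nothing shorter than 3 reaches the goal.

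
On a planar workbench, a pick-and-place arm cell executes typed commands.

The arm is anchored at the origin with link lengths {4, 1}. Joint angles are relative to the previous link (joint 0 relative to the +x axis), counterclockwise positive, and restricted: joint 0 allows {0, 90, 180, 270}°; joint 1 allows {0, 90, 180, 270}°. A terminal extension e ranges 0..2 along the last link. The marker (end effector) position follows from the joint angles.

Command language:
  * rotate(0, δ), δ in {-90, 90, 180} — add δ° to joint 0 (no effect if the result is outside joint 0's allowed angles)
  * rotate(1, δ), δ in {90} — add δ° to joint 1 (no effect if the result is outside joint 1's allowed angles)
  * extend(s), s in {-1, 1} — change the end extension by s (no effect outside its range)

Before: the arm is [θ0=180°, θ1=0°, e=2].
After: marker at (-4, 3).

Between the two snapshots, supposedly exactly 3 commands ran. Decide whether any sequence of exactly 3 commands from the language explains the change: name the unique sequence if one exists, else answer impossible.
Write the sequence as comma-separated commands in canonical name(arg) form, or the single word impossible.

start: [θ0=180°, θ1=0°, e=2]
[1] after rotate(1, 90): [θ0=180°, θ1=90°, e=2]
[2] after rotate(1, 90): [θ0=180°, θ1=180°, e=2]
[3] after rotate(1, 90): [θ0=180°, θ1=270°, e=2]
uniquely the one of 216 3-step routes that fits.

rotate(1, 90), rotate(1, 90), rotate(1, 90)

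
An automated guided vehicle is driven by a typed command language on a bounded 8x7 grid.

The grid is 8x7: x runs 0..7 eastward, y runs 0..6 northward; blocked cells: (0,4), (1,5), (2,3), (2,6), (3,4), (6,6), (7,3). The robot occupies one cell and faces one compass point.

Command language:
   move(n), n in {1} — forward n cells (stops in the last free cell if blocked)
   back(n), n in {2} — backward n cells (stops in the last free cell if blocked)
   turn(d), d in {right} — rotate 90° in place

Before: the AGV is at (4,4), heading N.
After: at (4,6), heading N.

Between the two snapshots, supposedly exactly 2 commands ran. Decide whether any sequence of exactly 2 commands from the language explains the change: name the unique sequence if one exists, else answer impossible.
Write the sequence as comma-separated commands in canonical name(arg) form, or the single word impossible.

move(1), move(1)

key: heading stays N — no command in the sequence turns
initial: at (4,4), heading N
step 1 (move(1)): at (4,5), heading N
step 2 (move(1)): at (4,6), heading N
no other 2-command option fits: unique.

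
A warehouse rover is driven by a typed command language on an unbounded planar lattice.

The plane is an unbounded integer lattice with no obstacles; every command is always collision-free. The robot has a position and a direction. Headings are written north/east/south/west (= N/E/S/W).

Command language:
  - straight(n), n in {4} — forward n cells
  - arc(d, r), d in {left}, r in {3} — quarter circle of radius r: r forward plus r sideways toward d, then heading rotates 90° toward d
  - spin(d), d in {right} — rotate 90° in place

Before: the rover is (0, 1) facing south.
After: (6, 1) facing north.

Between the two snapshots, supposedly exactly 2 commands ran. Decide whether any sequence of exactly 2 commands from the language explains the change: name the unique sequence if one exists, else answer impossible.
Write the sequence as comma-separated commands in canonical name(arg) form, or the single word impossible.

arc(left, 3), arc(left, 3)

key: position moved to (6,1) AND the heading swung to N — translation plus rotation needed
begin: (0, 1) facing south
[1] after arc(left, 3): (3, -2) facing east
[2] after arc(left, 3): (6, 1) facing north
all 9 alternatives checked — unique.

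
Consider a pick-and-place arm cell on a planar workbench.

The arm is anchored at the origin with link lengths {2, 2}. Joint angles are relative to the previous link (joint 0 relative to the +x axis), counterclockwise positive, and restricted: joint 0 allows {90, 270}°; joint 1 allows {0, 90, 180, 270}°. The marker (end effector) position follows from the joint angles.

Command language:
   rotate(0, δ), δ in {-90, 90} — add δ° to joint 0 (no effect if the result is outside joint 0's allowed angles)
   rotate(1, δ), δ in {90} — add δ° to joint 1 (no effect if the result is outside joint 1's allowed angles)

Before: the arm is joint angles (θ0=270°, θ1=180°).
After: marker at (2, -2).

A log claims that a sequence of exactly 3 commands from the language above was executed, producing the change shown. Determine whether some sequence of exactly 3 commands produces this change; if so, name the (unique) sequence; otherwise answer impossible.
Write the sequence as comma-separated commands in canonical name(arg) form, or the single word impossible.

rotate(1, 90), rotate(1, 90), rotate(1, 90)

t0: joint angles (θ0=270°, θ1=180°)
1. rotate(1, 90) → joint angles (θ0=270°, θ1=270°)
2. rotate(1, 90) → joint angles (θ0=270°, θ1=0°)
3. rotate(1, 90) → joint angles (θ0=270°, θ1=90°)
all 27 alternatives checked — unique.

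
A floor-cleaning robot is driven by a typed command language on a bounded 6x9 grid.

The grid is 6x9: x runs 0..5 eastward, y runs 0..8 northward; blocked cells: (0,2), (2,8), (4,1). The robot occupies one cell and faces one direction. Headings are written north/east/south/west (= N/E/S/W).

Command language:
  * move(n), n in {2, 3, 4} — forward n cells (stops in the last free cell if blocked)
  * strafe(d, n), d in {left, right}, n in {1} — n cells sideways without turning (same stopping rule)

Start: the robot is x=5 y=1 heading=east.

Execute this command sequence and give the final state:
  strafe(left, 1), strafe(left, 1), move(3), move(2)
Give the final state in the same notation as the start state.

begin: x=5 y=1 heading=east
step 1 (strafe(left, 1)): x=5 y=2 heading=east
step 2 (strafe(left, 1)): x=5 y=3 heading=east
step 3 (move(3)): x=5 y=3 heading=east
step 4 (move(2)): x=5 y=3 heading=east

x=5 y=3 heading=east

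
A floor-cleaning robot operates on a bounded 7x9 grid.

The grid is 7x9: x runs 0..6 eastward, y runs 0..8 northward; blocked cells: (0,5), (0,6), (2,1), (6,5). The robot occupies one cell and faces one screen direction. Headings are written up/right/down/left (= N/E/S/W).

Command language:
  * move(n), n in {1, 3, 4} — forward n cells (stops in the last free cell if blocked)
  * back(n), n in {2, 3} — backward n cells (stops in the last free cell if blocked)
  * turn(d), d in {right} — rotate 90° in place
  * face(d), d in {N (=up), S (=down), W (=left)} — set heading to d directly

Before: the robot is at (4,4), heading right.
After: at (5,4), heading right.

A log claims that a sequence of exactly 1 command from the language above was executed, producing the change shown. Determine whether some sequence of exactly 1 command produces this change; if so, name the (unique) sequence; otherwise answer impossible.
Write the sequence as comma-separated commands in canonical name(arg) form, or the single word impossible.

move(1)

key: still facing E — the one step turns nothing
initial: at (4,4), heading right
step 1 (move(1)): at (5,4), heading right
all 9 alternatives checked — unique.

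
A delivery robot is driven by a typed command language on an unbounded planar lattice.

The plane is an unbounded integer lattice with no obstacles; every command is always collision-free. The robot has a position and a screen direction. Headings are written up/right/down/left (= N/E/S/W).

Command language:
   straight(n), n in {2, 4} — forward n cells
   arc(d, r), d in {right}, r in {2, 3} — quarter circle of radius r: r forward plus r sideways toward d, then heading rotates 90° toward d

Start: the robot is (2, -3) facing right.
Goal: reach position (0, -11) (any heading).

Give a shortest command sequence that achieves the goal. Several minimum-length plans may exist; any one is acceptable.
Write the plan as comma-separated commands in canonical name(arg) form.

initial: (2, -3) facing right
t=1 arc(right, 2) ⇒ (4, -5) facing down
t=2 straight(4) ⇒ (4, -9) facing down
t=3 arc(right, 2) ⇒ (2, -11) facing left
t=4 straight(2) ⇒ (0, -11) facing left
nothing shorter than 4 reaches the goal.

arc(right, 2), straight(4), arc(right, 2), straight(2)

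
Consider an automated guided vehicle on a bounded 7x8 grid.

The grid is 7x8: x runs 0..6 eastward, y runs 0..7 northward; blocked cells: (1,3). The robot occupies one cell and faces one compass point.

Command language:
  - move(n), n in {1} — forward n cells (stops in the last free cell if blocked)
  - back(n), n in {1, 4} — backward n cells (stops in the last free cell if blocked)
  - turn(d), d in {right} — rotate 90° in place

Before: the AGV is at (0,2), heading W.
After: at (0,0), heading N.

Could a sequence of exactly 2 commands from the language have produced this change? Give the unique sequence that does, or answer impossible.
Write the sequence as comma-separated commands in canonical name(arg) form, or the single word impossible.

key: position moved to (0,0) AND the heading swung to N — translation plus rotation needed
begin: at (0,2), heading W
1. turn(right) → at (0,2), heading N
2. back(4) → at (0,0), heading N
no rival 2-sequence matches.

turn(right), back(4)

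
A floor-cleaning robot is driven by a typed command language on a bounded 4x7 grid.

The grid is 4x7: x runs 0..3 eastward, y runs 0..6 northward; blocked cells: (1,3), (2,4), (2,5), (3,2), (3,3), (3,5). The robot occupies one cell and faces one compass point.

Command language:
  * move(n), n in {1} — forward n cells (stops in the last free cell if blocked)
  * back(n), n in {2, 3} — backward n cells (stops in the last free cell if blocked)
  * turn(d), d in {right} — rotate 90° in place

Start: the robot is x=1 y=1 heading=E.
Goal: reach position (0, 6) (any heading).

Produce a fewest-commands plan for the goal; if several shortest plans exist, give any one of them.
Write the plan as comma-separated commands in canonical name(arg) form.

from: x=1 y=1 heading=E
t=1 back(2) ⇒ x=0 y=1 heading=E
t=2 turn(right) ⇒ x=0 y=1 heading=S
t=3 back(2) ⇒ x=0 y=3 heading=S
t=4 back(3) ⇒ x=0 y=6 heading=S
nothing shorter than 4 reaches the goal.

back(2), turn(right), back(2), back(3)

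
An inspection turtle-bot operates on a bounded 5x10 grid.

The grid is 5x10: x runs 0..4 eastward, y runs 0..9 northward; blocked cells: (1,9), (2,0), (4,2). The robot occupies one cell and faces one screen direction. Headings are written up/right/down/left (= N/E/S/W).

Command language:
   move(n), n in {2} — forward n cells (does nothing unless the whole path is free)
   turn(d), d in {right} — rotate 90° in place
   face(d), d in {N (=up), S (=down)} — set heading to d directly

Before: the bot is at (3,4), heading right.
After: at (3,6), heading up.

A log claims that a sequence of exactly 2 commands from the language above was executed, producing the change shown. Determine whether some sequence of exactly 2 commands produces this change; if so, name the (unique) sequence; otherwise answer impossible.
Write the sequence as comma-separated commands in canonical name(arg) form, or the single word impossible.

face(N), move(2)

key: cell and facing (now N) both changed — the 2 commands mix motion and turning
start: at (3,4), heading right
step 1 (face(N)): at (3,4), heading up
step 2 (move(2)): at (3,6), heading up
no other 2-command option fits: unique.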